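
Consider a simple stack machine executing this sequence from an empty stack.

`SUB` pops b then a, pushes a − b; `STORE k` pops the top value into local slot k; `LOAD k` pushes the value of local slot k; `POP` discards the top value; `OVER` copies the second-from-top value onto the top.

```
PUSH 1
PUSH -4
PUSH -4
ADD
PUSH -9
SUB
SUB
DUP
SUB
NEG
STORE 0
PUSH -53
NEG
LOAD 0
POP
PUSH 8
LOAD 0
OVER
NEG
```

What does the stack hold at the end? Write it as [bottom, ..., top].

[53, 8, 0, -8]

PUSH 1   -> [1]
PUSH -4  -> [1, -4]
PUSH -4  -> [1, -4, -4]
ADD      -> [1, -8]
PUSH -9  -> [1, -8, -9]
SUB      -> [1, 1]
SUB      -> [0]
DUP      -> [0, 0]
SUB      -> [0]
NEG      -> [0]
STORE 0  -> []
PUSH -53 -> [-53]
NEG      -> [53]
LOAD 0   -> [53, 0]
POP      -> [53]
PUSH 8   -> [53, 8]
LOAD 0   -> [53, 8, 0]
OVER     -> [53, 8, 0, 8]
NEG      -> [53, 8, 0, -8]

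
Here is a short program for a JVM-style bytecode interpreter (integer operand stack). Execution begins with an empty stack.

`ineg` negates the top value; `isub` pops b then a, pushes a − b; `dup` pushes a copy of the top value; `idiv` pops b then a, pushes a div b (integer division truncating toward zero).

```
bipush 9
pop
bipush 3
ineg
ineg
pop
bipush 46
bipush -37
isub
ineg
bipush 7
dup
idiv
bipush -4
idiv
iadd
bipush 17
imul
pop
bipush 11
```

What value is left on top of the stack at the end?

11

bipush 9    [9]
pop         []
bipush 3    [3]
ineg        [-3]
ineg        [3]
pop         []
bipush 46   [46]
bipush -37  [46, -37]
isub        [83]
ineg        [-83]
bipush 7    [-83, 7]
dup         [-83, 7, 7]
idiv        [-83, 1]
bipush -4   [-83, 1, -4]
idiv        [-83, 0]
iadd        [-83]
bipush 17   [-83, 17]
imul        [-1411]
pop         []
bipush 11   [11]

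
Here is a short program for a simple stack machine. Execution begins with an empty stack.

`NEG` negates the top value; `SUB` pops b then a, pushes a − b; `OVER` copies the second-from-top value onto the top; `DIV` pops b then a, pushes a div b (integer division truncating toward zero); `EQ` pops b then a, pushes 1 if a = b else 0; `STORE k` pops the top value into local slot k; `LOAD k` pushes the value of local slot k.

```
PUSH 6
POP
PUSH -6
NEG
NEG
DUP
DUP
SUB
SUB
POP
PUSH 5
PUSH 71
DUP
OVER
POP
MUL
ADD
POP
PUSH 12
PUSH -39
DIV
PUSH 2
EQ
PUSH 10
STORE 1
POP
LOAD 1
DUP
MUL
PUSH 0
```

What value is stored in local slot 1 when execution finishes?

10

PUSH 6   : [6]
POP      : []
PUSH -6  : [-6]
NEG      : [6]
NEG      : [-6]
DUP      : [-6, -6]
DUP      : [-6, -6, -6]
SUB      : [-6, 0]
SUB      : [-6]
POP      : []
PUSH 5   : [5]
PUSH 71  : [5, 71]
DUP      : [5, 71, 71]
OVER     : [5, 71, 71, 71]
POP      : [5, 71, 71]
MUL      : [5, 5041]
ADD      : [5046]
POP      : []
PUSH 12  : [12]
PUSH -39 : [12, -39]
DIV      : [0]
PUSH 2   : [0, 2]
EQ       : [0]
PUSH 10  : [0, 10]
STORE 1  : [0]
POP      : []
LOAD 1   : [10]
DUP      : [10, 10]
MUL      : [100]
PUSH 0   : [100, 0]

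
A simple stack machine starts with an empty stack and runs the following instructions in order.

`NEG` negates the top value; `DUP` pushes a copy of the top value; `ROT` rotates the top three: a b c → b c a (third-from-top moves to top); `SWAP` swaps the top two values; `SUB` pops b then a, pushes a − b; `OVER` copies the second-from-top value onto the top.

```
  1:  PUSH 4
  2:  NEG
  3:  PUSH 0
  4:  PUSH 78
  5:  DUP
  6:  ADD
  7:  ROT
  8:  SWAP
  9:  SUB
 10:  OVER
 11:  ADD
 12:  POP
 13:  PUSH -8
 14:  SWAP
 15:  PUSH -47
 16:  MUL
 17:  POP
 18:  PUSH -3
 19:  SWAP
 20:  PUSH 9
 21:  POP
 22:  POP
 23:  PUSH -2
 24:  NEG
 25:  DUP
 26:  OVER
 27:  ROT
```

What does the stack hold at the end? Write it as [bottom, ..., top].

[-3, 2, 2, 2]

PUSH 4    4
NEG       -4
PUSH 0    -4 0
PUSH 78   -4 0 78
DUP       -4 0 78 78
ADD       -4 0 156
ROT       0 156 -4
SWAP      0 -4 156
SUB       0 -160
OVER      0 -160 0
ADD       0 -160
POP       0
PUSH -8   0 -8
SWAP      -8 0
PUSH -47  -8 0 -47
MUL       -8 0
POP       -8
PUSH -3   -8 -3
SWAP      -3 -8
PUSH 9    -3 -8 9
POP       -3 -8
POP       -3
PUSH -2   -3 -2
NEG       -3 2
DUP       -3 2 2
OVER      -3 2 2 2
ROT       -3 2 2 2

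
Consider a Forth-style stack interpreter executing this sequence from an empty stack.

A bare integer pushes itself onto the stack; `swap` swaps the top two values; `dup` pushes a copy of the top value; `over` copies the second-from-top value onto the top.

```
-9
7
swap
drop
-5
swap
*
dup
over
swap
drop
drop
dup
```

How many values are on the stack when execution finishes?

-9    -9
7     -9 7
swap  7 -9
drop  7
-5    7 -5
swap  -5 7
*     -35
dup   -35 -35
over  -35 -35 -35
swap  -35 -35 -35
drop  -35 -35
drop  -35
dup   -35 -35

2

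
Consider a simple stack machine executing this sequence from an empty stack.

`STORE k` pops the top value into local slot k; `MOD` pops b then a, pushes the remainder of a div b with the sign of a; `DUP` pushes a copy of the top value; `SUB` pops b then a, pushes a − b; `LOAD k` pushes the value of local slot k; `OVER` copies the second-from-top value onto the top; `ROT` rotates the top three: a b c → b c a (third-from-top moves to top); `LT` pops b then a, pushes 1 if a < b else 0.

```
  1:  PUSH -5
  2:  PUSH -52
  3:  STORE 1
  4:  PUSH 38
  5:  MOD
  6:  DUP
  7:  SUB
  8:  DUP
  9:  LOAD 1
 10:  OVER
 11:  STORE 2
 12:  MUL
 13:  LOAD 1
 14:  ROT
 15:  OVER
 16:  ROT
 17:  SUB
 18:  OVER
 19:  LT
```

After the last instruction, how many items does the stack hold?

PUSH -5  : [-5]
PUSH -52 : [-5, -52]
STORE 1  : [-5]
PUSH 38  : [-5, 38]
MOD      : [-5]
DUP      : [-5, -5]
SUB      : [0]
DUP      : [0, 0]
LOAD 1   : [0, 0, -52]
OVER     : [0, 0, -52, 0]
STORE 2  : [0, 0, -52]
MUL      : [0, 0]
LOAD 1   : [0, 0, -52]
ROT      : [0, -52, 0]
OVER     : [0, -52, 0, -52]
ROT      : [0, 0, -52, -52]
SUB      : [0, 0, 0]
OVER     : [0, 0, 0, 0]
LT       : [0, 0, 0]

3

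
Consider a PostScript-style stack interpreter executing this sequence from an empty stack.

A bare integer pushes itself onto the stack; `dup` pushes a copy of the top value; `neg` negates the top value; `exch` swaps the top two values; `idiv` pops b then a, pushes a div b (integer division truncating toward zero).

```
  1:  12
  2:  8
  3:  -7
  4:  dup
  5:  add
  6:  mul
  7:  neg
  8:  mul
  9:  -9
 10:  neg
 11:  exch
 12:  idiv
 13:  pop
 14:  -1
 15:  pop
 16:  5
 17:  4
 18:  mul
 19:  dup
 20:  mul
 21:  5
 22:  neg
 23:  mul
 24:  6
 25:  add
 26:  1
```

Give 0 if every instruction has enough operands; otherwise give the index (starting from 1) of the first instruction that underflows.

0

12   : [12]
8    : [12, 8]
-7   : [12, 8, -7]
dup  : [12, 8, -7, -7]
add  : [12, 8, -14]
mul  : [12, -112]
neg  : [12, 112]
mul  : [1344]
-9   : [1344, -9]
neg  : [1344, 9]
exch : [9, 1344]
idiv : [0]
pop  : []
-1   : [-1]
pop  : []
5    : [5]
4    : [5, 4]
mul  : [20]
dup  : [20, 20]
mul  : [400]
5    : [400, 5]
neg  : [400, -5]
mul  : [-2000]
6    : [-2000, 6]
add  : [-1994]
1    : [-1994, 1]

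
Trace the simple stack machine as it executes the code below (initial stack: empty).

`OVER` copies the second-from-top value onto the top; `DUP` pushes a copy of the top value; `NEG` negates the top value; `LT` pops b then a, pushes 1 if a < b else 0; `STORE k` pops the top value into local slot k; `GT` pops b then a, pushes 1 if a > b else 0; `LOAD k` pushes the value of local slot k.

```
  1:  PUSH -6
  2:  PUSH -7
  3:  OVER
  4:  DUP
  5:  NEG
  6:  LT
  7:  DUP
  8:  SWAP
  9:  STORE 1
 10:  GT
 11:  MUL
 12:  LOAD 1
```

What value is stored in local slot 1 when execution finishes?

PUSH -6 : [-6]
PUSH -7 : [-6, -7]
OVER    : [-6, -7, -6]
DUP     : [-6, -7, -6, -6]
NEG     : [-6, -7, -6, 6]
LT      : [-6, -7, 1]
DUP     : [-6, -7, 1, 1]
SWAP    : [-6, -7, 1, 1]
STORE 1 : [-6, -7, 1]
GT      : [-6, 0]
MUL     : [0]
LOAD 1  : [0, 1]

1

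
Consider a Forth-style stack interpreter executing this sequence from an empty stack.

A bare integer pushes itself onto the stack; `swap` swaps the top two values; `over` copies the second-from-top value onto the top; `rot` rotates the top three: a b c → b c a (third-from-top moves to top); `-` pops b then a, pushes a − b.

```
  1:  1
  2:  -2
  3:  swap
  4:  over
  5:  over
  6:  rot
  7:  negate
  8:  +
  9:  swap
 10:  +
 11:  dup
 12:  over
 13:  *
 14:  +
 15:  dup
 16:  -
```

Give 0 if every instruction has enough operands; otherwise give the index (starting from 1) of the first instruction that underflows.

1       [1]
-2      [1, -2]
swap    [-2, 1]
over    [-2, 1, -2]
over    [-2, 1, -2, 1]
rot     [-2, -2, 1, 1]
negate  [-2, -2, 1, -1]
+       [-2, -2, 0]
swap    [-2, 0, -2]
+       [-2, -2]
dup     [-2, -2, -2]
over    [-2, -2, -2, -2]
*       [-2, -2, 4]
+       [-2, 2]
dup     [-2, 2, 2]
-       [-2, 0]

0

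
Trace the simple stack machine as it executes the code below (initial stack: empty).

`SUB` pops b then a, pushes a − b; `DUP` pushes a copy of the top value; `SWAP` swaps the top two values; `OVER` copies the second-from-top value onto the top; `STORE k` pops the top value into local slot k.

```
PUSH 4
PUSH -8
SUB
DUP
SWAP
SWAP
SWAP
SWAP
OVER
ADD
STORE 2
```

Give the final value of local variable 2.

24

PUSH 4  → [4]
PUSH -8 → [4, -8]
SUB     → [12]
DUP     → [12, 12]
SWAP    → [12, 12]
SWAP    → [12, 12]
SWAP    → [12, 12]
SWAP    → [12, 12]
OVER    → [12, 12, 12]
ADD     → [12, 24]
STORE 2 → [12]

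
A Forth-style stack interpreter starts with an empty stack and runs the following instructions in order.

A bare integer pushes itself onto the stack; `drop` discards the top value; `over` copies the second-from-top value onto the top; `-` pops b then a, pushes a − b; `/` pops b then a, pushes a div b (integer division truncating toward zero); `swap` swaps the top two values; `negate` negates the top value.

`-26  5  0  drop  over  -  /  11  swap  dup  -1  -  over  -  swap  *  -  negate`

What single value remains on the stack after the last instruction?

-11

-26    : [-26]
5      : [-26, 5]
0      : [-26, 5, 0]
drop   : [-26, 5]
over   : [-26, 5, -26]
-      : [-26, 31]
/      : [0]
11     : [0, 11]
swap   : [11, 0]
dup    : [11, 0, 0]
-1     : [11, 0, 0, -1]
-      : [11, 0, 1]
over   : [11, 0, 1, 0]
-      : [11, 0, 1]
swap   : [11, 1, 0]
*      : [11, 0]
-      : [11]
negate : [-11]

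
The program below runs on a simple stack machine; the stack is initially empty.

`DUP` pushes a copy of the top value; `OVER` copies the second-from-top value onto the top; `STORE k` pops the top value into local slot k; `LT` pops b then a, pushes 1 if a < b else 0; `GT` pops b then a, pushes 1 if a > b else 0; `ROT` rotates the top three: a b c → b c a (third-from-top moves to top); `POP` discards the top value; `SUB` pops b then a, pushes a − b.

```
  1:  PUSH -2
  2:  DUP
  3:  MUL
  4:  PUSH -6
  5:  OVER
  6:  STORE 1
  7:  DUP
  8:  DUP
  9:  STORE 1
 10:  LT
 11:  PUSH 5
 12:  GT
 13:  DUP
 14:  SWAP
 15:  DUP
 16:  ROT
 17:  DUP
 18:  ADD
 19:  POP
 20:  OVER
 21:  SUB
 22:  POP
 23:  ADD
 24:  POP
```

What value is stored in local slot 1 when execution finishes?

PUSH -2  -2
DUP      -2 -2
MUL      4
PUSH -6  4 -6
OVER     4 -6 4
STORE 1  4 -6
DUP      4 -6 -6
DUP      4 -6 -6 -6
STORE 1  4 -6 -6
LT       4 0
PUSH 5   4 0 5
GT       4 0
DUP      4 0 0
SWAP     4 0 0
DUP      4 0 0 0
ROT      4 0 0 0
DUP      4 0 0 0 0
ADD      4 0 0 0
POP      4 0 0
OVER     4 0 0 0
SUB      4 0 0
POP      4 0
ADD      4
POP      (empty)

-6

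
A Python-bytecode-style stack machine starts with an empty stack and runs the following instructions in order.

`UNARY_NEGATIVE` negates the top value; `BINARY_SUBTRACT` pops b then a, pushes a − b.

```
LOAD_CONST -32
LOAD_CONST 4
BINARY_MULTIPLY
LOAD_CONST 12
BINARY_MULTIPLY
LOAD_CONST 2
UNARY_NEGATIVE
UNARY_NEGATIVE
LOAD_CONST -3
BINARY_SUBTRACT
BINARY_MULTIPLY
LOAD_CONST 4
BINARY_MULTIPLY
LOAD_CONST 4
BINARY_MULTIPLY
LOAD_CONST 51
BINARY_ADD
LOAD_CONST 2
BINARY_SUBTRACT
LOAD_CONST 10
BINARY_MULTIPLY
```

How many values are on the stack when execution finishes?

LOAD_CONST -32  → [-32]
LOAD_CONST 4    → [-32, 4]
BINARY_MULTIPLY → [-128]
LOAD_CONST 12   → [-128, 12]
BINARY_MULTIPLY → [-1536]
LOAD_CONST 2    → [-1536, 2]
UNARY_NEGATIVE  → [-1536, -2]
UNARY_NEGATIVE  → [-1536, 2]
LOAD_CONST -3   → [-1536, 2, -3]
BINARY_SUBTRACT → [-1536, 5]
BINARY_MULTIPLY → [-7680]
LOAD_CONST 4    → [-7680, 4]
BINARY_MULTIPLY → [-30720]
LOAD_CONST 4    → [-30720, 4]
BINARY_MULTIPLY → [-122880]
LOAD_CONST 51   → [-122880, 51]
BINARY_ADD      → [-122829]
LOAD_CONST 2    → [-122829, 2]
BINARY_SUBTRACT → [-122831]
LOAD_CONST 10   → [-122831, 10]
BINARY_MULTIPLY → [-1228310]

1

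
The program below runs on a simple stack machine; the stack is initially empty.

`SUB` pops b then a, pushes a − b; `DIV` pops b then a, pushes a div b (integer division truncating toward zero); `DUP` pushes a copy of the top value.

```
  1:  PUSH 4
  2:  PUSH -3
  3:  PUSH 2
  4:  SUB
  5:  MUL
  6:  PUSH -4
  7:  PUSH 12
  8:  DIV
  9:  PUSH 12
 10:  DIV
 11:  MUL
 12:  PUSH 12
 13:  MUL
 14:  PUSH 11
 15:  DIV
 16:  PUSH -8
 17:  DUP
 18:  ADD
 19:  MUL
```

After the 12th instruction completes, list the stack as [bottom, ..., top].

[0, 12]

PUSH 4  -> [4]
PUSH -3 -> [4, -3]
PUSH 2  -> [4, -3, 2]
SUB     -> [4, -5]
MUL     -> [-20]
PUSH -4 -> [-20, -4]
PUSH 12 -> [-20, -4, 12]
DIV     -> [-20, 0]
PUSH 12 -> [-20, 0, 12]
DIV     -> [-20, 0]
MUL     -> [0]
PUSH 12 -> [0, 12]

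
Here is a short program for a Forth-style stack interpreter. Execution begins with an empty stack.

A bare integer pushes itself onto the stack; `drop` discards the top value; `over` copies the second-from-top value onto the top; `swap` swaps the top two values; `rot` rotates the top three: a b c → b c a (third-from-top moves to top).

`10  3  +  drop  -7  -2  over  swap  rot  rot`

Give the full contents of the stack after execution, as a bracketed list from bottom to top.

10   -> 10
3    -> 10 3
+    -> 13
drop -> (empty)
-7   -> -7
-2   -> -7 -2
over -> -7 -2 -7
swap -> -7 -7 -2
rot  -> -7 -2 -7
rot  -> -2 -7 -7

[-2, -7, -7]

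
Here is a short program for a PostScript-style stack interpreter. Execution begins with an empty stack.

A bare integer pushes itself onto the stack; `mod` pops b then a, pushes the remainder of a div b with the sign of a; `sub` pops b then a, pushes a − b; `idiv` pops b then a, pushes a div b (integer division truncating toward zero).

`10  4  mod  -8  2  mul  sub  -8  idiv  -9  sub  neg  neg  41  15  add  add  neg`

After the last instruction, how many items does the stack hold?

1

10   → 10
4    → 10 4
mod  → 2
-8   → 2 -8
2    → 2 -8 2
mul  → 2 -16
sub  → 18
-8   → 18 -8
idiv → -2
-9   → -2 -9
sub  → 7
neg  → -7
neg  → 7
41   → 7 41
15   → 7 41 15
add  → 7 56
add  → 63
neg  → -63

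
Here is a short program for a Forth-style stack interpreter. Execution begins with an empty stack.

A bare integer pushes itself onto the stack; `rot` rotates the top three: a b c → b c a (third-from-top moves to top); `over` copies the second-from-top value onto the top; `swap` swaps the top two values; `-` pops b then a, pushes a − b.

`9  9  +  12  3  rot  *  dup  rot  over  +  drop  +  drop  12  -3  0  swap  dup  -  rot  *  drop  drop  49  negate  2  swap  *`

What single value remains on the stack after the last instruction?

9      -> [9]
9      -> [9, 9]
+      -> [18]
12     -> [18, 12]
3      -> [18, 12, 3]
rot    -> [12, 3, 18]
*      -> [12, 54]
dup    -> [12, 54, 54]
rot    -> [54, 54, 12]
over   -> [54, 54, 12, 54]
+      -> [54, 54, 66]
drop   -> [54, 54]
+      -> [108]
drop   -> []
12     -> [12]
-3     -> [12, -3]
0      -> [12, -3, 0]
swap   -> [12, 0, -3]
dup    -> [12, 0, -3, -3]
-      -> [12, 0, 0]
rot    -> [0, 0, 12]
*      -> [0, 0]
drop   -> [0]
drop   -> []
49     -> [49]
negate -> [-49]
2      -> [-49, 2]
swap   -> [2, -49]
*      -> [-98]

-98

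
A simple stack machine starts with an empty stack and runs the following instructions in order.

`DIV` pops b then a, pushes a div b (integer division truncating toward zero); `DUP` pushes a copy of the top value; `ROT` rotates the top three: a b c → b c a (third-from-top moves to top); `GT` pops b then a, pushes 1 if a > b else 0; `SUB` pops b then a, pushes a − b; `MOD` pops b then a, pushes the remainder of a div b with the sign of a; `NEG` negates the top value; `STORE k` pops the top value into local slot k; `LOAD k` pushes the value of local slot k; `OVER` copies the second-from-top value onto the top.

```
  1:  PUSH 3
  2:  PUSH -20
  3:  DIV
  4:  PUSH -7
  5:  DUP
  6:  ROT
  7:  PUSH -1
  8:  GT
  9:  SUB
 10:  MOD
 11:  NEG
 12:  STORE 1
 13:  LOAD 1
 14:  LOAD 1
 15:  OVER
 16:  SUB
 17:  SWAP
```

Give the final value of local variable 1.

7

PUSH 3    3
PUSH -20  3 -20
DIV       0
PUSH -7   0 -7
DUP       0 -7 -7
ROT       -7 -7 0
PUSH -1   -7 -7 0 -1
GT        -7 -7 1
SUB       -7 -8
MOD       -7
NEG       7
STORE 1   (empty)
LOAD 1    7
LOAD 1    7 7
OVER      7 7 7
SUB       7 0
SWAP      0 7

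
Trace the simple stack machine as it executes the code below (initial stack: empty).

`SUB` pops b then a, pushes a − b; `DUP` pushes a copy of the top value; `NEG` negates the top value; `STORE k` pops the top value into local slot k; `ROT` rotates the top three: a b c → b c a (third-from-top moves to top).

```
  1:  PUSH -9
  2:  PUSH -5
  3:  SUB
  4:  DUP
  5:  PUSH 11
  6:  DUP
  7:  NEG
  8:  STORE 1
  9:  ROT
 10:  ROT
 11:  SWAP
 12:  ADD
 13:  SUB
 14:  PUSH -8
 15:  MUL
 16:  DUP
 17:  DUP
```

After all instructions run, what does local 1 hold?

-11

PUSH -9 -> [-9]
PUSH -5 -> [-9, -5]
SUB     -> [-4]
DUP     -> [-4, -4]
PUSH 11 -> [-4, -4, 11]
DUP     -> [-4, -4, 11, 11]
NEG     -> [-4, -4, 11, -11]
STORE 1 -> [-4, -4, 11]
ROT     -> [-4, 11, -4]
ROT     -> [11, -4, -4]
SWAP    -> [11, -4, -4]
ADD     -> [11, -8]
SUB     -> [19]
PUSH -8 -> [19, -8]
MUL     -> [-152]
DUP     -> [-152, -152]
DUP     -> [-152, -152, -152]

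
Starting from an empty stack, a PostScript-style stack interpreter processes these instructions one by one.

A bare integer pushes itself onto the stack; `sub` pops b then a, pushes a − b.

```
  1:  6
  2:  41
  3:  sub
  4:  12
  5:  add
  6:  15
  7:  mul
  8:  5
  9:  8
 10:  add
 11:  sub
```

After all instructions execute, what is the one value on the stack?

-358

6   : 6
41  : 6 41
sub : -35
12  : -35 12
add : -23
15  : -23 15
mul : -345
5   : -345 5
8   : -345 5 8
add : -345 13
sub : -358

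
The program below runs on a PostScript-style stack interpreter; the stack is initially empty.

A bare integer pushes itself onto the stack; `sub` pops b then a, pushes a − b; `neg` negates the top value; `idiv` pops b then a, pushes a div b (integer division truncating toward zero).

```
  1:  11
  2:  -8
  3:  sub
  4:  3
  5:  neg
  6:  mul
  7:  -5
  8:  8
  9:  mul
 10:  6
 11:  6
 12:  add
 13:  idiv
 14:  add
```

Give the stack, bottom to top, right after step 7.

11  : [11]
-8  : [11, -8]
sub : [19]
3   : [19, 3]
neg : [19, -3]
mul : [-57]
-5  : [-57, -5]

[-57, -5]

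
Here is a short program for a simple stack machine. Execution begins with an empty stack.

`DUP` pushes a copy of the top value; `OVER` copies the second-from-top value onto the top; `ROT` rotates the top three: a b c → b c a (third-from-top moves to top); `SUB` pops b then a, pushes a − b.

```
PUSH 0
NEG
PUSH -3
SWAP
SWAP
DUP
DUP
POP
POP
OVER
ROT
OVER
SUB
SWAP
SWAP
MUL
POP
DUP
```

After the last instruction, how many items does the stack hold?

2

PUSH 0  : [0]
NEG     : [0]
PUSH -3 : [0, -3]
SWAP    : [-3, 0]
SWAP    : [0, -3]
DUP     : [0, -3, -3]
DUP     : [0, -3, -3, -3]
POP     : [0, -3, -3]
POP     : [0, -3]
OVER    : [0, -3, 0]
ROT     : [-3, 0, 0]
OVER    : [-3, 0, 0, 0]
SUB     : [-3, 0, 0]
SWAP    : [-3, 0, 0]
SWAP    : [-3, 0, 0]
MUL     : [-3, 0]
POP     : [-3]
DUP     : [-3, -3]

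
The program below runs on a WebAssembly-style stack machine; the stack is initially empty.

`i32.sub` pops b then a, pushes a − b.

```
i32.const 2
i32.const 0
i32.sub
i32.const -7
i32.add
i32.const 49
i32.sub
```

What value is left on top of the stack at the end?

-54

i32.const 2  -> 2
i32.const 0  -> 2 0
i32.sub      -> 2
i32.const -7 -> 2 -7
i32.add      -> -5
i32.const 49 -> -5 49
i32.sub      -> -54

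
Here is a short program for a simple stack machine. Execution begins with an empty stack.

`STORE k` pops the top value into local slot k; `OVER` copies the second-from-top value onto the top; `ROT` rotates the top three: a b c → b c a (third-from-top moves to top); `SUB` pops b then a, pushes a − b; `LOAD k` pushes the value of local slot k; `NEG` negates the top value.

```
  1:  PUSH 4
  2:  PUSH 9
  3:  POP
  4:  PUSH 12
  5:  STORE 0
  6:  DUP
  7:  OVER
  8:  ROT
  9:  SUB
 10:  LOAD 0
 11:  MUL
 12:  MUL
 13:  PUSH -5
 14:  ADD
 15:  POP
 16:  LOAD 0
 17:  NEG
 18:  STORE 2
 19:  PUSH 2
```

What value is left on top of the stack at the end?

PUSH 4   [4]
PUSH 9   [4, 9]
POP      [4]
PUSH 12  [4, 12]
STORE 0  [4]
DUP      [4, 4]
OVER     [4, 4, 4]
ROT      [4, 4, 4]
SUB      [4, 0]
LOAD 0   [4, 0, 12]
MUL      [4, 0]
MUL      [0]
PUSH -5  [0, -5]
ADD      [-5]
POP      []
LOAD 0   [12]
NEG      [-12]
STORE 2  []
PUSH 2   [2]

2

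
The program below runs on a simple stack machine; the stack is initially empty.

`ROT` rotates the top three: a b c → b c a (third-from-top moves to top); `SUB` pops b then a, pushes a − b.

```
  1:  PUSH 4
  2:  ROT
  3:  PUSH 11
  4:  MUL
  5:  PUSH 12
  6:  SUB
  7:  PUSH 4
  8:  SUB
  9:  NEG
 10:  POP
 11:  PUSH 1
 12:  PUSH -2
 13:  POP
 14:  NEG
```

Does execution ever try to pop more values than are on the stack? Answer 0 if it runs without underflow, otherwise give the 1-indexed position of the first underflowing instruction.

PUSH 4  4
ROT  — needs 3 operands, stack has 1 → underflow

2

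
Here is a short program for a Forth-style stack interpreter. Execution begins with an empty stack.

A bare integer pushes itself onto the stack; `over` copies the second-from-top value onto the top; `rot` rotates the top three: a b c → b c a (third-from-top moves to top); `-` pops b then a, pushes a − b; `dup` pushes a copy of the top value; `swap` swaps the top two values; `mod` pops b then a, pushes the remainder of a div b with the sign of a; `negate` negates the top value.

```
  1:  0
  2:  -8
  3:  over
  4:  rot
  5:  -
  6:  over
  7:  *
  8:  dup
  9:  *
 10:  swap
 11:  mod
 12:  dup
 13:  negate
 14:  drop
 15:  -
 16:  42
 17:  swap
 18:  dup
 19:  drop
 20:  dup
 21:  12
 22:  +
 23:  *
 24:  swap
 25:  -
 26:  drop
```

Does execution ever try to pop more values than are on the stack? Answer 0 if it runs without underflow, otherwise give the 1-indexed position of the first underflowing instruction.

0      → 0
-8     → 0 -8
over   → 0 -8 0
rot    → -8 0 0
-      → -8 0
over   → -8 0 -8
*      → -8 0
dup    → -8 0 0
*      → -8 0
swap   → 0 -8
mod    → 0
dup    → 0 0
negate → 0 0
drop   → 0
-  — needs 2 operands, stack has 1 → underflow

15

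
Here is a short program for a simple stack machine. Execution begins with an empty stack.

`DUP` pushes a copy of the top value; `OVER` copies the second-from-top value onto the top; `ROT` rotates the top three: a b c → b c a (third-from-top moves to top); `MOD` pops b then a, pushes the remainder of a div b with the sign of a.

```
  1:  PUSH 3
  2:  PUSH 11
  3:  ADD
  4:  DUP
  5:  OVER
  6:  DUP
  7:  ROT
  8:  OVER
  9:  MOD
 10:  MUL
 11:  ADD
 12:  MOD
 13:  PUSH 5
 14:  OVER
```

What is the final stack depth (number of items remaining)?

3

PUSH 3   3
PUSH 11  3 11
ADD      14
DUP      14 14
OVER     14 14 14
DUP      14 14 14 14
ROT      14 14 14 14
OVER     14 14 14 14 14
MOD      14 14 14 0
MUL      14 14 0
ADD      14 14
MOD      0
PUSH 5   0 5
OVER     0 5 0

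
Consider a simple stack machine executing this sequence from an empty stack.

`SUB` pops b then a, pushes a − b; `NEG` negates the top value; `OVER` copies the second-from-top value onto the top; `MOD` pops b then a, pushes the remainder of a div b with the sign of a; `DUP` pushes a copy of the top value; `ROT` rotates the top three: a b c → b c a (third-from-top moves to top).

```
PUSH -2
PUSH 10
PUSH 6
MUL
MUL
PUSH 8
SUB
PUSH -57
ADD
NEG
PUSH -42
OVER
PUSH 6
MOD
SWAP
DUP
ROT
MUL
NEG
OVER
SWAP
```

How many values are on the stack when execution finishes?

4

PUSH -2  : -2
PUSH 10  : -2 10
PUSH 6   : -2 10 6
MUL      : -2 60
MUL      : -120
PUSH 8   : -120 8
SUB      : -128
PUSH -57 : -128 -57
ADD      : -185
NEG      : 185
PUSH -42 : 185 -42
OVER     : 185 -42 185
PUSH 6   : 185 -42 185 6
MOD      : 185 -42 5
SWAP     : 185 5 -42
DUP      : 185 5 -42 -42
ROT      : 185 -42 -42 5
MUL      : 185 -42 -210
NEG      : 185 -42 210
OVER     : 185 -42 210 -42
SWAP     : 185 -42 -42 210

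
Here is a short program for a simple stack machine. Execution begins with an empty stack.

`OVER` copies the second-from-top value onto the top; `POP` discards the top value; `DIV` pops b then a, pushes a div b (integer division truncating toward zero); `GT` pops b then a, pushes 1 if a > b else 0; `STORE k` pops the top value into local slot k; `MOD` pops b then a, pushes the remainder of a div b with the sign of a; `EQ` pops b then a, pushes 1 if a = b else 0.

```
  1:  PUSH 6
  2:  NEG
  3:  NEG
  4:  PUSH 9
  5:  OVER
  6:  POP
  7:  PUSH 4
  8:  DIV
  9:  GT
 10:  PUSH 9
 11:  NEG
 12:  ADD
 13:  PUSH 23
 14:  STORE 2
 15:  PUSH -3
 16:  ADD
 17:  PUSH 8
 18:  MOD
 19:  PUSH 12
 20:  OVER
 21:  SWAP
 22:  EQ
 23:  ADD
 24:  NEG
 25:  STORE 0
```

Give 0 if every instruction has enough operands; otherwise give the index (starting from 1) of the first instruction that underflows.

0

PUSH 6  : 6
NEG     : -6
NEG     : 6
PUSH 9  : 6 9
OVER    : 6 9 6
POP     : 6 9
PUSH 4  : 6 9 4
DIV     : 6 2
GT      : 1
PUSH 9  : 1 9
NEG     : 1 -9
ADD     : -8
PUSH 23 : -8 23
STORE 2 : -8
PUSH -3 : -8 -3
ADD     : -11
PUSH 8  : -11 8
MOD     : -3
PUSH 12 : -3 12
OVER    : -3 12 -3
SWAP    : -3 -3 12
EQ      : -3 0
ADD     : -3
NEG     : 3
STORE 0 : (empty)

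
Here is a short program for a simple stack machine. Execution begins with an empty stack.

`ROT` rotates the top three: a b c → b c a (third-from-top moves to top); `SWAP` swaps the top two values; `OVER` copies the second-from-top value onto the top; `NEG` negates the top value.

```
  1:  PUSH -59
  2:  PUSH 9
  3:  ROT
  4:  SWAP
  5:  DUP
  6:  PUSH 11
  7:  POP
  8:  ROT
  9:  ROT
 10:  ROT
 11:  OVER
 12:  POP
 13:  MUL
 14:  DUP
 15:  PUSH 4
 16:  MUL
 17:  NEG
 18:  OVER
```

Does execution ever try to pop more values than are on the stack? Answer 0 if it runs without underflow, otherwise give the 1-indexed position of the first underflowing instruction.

PUSH -59 : [-59]
PUSH 9   : [-59, 9]
ROT  — needs 3 operands, stack has 2 → underflow

3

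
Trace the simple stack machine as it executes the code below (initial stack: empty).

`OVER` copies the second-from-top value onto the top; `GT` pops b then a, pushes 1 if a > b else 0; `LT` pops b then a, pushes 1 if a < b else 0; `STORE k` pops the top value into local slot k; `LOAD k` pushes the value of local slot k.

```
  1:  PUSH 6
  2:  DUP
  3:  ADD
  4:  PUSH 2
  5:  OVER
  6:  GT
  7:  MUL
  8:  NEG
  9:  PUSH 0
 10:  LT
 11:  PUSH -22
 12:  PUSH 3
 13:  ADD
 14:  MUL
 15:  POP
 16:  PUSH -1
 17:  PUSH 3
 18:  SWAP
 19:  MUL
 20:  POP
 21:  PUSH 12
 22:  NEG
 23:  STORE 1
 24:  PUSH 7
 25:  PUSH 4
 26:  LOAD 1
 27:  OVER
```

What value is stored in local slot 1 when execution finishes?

-12

PUSH 6    6
DUP       6 6
ADD       12
PUSH 2    12 2
OVER      12 2 12
GT        12 0
MUL       0
NEG       0
PUSH 0    0 0
LT        0
PUSH -22  0 -22
PUSH 3    0 -22 3
ADD       0 -19
MUL       0
POP       (empty)
PUSH -1   -1
PUSH 3    -1 3
SWAP      3 -1
MUL       -3
POP       (empty)
PUSH 12   12
NEG       -12
STORE 1   (empty)
PUSH 7    7
PUSH 4    7 4
LOAD 1    7 4 -12
OVER      7 4 -12 4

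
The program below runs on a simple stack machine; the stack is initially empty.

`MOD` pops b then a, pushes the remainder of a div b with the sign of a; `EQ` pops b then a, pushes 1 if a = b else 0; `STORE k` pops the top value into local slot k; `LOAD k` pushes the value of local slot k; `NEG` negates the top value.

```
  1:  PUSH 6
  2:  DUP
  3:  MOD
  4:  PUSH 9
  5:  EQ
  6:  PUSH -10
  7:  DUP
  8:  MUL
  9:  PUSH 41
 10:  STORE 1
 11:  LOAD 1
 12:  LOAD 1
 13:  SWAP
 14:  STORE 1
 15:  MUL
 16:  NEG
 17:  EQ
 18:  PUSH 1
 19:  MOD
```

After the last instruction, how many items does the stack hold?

PUSH 6   -> 6
DUP      -> 6 6
MOD      -> 0
PUSH 9   -> 0 9
EQ       -> 0
PUSH -10 -> 0 -10
DUP      -> 0 -10 -10
MUL      -> 0 100
PUSH 41  -> 0 100 41
STORE 1  -> 0 100
LOAD 1   -> 0 100 41
LOAD 1   -> 0 100 41 41
SWAP     -> 0 100 41 41
STORE 1  -> 0 100 41
MUL      -> 0 4100
NEG      -> 0 -4100
EQ       -> 0
PUSH 1   -> 0 1
MOD      -> 0

1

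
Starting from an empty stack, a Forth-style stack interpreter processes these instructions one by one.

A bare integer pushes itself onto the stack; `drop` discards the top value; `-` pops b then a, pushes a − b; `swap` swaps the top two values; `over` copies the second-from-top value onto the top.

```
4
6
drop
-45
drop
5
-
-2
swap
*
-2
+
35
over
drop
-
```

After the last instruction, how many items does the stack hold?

1

4    → [4]
6    → [4, 6]
drop → [4]
-45  → [4, -45]
drop → [4]
5    → [4, 5]
-    → [-1]
-2   → [-1, -2]
swap → [-2, -1]
*    → [2]
-2   → [2, -2]
+    → [0]
35   → [0, 35]
over → [0, 35, 0]
drop → [0, 35]
-    → [-35]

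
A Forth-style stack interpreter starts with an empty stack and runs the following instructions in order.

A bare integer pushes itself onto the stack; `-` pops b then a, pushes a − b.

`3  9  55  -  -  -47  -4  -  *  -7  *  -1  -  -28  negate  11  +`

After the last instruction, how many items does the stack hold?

2

3      : 3
9      : 3 9
55     : 3 9 55
-      : 3 -46
-      : 49
-47    : 49 -47
-4     : 49 -47 -4
-      : 49 -43
*      : -2107
-7     : -2107 -7
*      : 14749
-1     : 14749 -1
-      : 14750
-28    : 14750 -28
negate : 14750 28
11     : 14750 28 11
+      : 14750 39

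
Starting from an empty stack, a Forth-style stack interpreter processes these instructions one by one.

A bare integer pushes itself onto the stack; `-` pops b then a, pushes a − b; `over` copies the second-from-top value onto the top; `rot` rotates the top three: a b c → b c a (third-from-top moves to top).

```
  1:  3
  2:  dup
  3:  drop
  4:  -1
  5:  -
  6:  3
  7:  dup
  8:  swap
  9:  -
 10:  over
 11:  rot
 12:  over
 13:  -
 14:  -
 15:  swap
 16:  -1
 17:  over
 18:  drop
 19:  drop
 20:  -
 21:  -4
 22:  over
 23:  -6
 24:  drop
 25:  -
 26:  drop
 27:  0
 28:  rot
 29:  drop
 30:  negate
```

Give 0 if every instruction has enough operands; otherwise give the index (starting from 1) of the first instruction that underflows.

3    -> 3
dup  -> 3 3
drop -> 3
-1   -> 3 -1
-    -> 4
3    -> 4 3
dup  -> 4 3 3
swap -> 4 3 3
-    -> 4 0
over -> 4 0 4
rot  -> 0 4 4
over -> 0 4 4 4
-    -> 0 4 0
-    -> 0 4
swap -> 4 0
-1   -> 4 0 -1
over -> 4 0 -1 0
drop -> 4 0 -1
drop -> 4 0
-    -> 4
-4   -> 4 -4
over -> 4 -4 4
-6   -> 4 -4 4 -6
drop -> 4 -4 4
-    -> 4 -8
drop -> 4
0    -> 4 0
rot  — needs 3 operands, stack has 2 → underflow

28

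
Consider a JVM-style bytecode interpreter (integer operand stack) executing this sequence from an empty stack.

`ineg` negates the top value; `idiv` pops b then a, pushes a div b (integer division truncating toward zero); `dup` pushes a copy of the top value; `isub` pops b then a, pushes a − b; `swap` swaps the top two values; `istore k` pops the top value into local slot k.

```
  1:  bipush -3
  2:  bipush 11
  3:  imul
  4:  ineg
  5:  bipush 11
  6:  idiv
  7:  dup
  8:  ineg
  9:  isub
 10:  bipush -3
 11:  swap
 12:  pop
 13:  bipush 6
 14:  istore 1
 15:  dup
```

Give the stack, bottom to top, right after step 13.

[-3, 6]

bipush -3 : [-3]
bipush 11 : [-3, 11]
imul      : [-33]
ineg      : [33]
bipush 11 : [33, 11]
idiv      : [3]
dup       : [3, 3]
ineg      : [3, -3]
isub      : [6]
bipush -3 : [6, -3]
swap      : [-3, 6]
pop       : [-3]
bipush 6  : [-3, 6]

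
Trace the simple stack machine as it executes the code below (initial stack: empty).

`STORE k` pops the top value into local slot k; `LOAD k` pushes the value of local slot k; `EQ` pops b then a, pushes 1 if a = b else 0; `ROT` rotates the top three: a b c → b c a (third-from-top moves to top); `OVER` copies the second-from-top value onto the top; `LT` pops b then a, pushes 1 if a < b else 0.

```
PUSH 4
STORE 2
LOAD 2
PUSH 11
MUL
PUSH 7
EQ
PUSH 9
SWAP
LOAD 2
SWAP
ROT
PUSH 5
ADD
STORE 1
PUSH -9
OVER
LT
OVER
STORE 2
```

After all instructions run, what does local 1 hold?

PUSH 4   4
STORE 2  (empty)
LOAD 2   4
PUSH 11  4 11
MUL      44
PUSH 7   44 7
EQ       0
PUSH 9   0 9
SWAP     9 0
LOAD 2   9 0 4
SWAP     9 4 0
ROT      4 0 9
PUSH 5   4 0 9 5
ADD      4 0 14
STORE 1  4 0
PUSH -9  4 0 -9
OVER     4 0 -9 0
LT       4 0 1
OVER     4 0 1 0
STORE 2  4 0 1

14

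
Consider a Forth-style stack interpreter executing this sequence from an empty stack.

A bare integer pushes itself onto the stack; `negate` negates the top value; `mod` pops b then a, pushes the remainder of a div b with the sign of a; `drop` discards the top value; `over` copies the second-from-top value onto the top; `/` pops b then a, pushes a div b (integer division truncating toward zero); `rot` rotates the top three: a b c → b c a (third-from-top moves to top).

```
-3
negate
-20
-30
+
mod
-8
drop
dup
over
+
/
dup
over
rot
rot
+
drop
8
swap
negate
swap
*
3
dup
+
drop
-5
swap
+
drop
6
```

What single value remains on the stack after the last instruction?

-3     : -3
negate : 3
-20    : 3 -20
-30    : 3 -20 -30
+      : 3 -50
mod    : 3
-8     : 3 -8
drop   : 3
dup    : 3 3
over   : 3 3 3
+      : 3 6
/      : 0
dup    : 0 0
over   : 0 0 0
rot    : 0 0 0
rot    : 0 0 0
+      : 0 0
drop   : 0
8      : 0 8
swap   : 8 0
negate : 8 0
swap   : 0 8
*      : 0
3      : 0 3
dup    : 0 3 3
+      : 0 6
drop   : 0
-5     : 0 -5
swap   : -5 0
+      : -5
drop   : (empty)
6      : 6

6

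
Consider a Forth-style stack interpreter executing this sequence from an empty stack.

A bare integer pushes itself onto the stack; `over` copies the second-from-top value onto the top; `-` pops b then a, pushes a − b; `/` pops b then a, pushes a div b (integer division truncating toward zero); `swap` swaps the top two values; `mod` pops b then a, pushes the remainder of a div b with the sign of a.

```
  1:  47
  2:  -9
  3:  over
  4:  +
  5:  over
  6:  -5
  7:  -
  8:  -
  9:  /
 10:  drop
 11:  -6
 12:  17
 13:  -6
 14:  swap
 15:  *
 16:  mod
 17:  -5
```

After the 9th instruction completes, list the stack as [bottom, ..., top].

47   -> 47
-9   -> 47 -9
over -> 47 -9 47
+    -> 47 38
over -> 47 38 47
-5   -> 47 38 47 -5
-    -> 47 38 52
-    -> 47 -14
/    -> -3

[-3]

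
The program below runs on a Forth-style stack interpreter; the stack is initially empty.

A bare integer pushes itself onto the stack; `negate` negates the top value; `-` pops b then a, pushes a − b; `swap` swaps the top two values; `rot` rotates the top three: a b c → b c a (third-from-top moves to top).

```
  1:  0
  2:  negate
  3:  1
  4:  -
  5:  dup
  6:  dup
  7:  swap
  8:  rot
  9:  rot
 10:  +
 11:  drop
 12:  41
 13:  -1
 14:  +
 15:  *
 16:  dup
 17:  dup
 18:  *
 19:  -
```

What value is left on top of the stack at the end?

-1640

0       [0]
negate  [0]
1       [0, 1]
-       [-1]
dup     [-1, -1]
dup     [-1, -1, -1]
swap    [-1, -1, -1]
rot     [-1, -1, -1]
rot     [-1, -1, -1]
+       [-1, -2]
drop    [-1]
41      [-1, 41]
-1      [-1, 41, -1]
+       [-1, 40]
*       [-40]
dup     [-40, -40]
dup     [-40, -40, -40]
*       [-40, 1600]
-       [-1640]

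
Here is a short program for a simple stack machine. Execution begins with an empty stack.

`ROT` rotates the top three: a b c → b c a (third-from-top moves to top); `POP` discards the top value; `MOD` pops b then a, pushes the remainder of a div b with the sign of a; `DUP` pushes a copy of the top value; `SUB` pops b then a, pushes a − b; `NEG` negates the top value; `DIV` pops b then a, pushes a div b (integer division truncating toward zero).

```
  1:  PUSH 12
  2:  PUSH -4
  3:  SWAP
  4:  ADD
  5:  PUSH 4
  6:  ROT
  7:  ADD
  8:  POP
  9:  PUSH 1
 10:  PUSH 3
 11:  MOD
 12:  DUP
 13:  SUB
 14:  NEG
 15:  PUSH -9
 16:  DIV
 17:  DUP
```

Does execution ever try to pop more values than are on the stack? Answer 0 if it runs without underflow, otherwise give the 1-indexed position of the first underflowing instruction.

6

PUSH 12 : [12]
PUSH -4 : [12, -4]
SWAP    : [-4, 12]
ADD     : [8]
PUSH 4  : [8, 4]
ROT  — needs 3 operands, stack has 2 → underflow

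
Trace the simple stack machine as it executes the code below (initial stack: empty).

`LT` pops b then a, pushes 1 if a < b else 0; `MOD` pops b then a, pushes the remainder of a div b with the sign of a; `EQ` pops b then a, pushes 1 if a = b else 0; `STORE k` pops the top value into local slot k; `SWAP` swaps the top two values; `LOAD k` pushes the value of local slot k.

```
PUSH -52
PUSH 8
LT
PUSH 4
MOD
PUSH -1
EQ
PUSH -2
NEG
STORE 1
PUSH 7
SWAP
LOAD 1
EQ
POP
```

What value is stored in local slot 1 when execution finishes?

PUSH -52 -> [-52]
PUSH 8   -> [-52, 8]
LT       -> [1]
PUSH 4   -> [1, 4]
MOD      -> [1]
PUSH -1  -> [1, -1]
EQ       -> [0]
PUSH -2  -> [0, -2]
NEG      -> [0, 2]
STORE 1  -> [0]
PUSH 7   -> [0, 7]
SWAP     -> [7, 0]
LOAD 1   -> [7, 0, 2]
EQ       -> [7, 0]
POP      -> [7]

2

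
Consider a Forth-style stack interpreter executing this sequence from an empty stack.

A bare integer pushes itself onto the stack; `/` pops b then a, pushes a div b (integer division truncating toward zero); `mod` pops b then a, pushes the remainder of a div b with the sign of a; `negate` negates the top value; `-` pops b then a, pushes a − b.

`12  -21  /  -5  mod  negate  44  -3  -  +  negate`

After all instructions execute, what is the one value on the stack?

-47

12     : [12]
-21    : [12, -21]
/      : [0]
-5     : [0, -5]
mod    : [0]
negate : [0]
44     : [0, 44]
-3     : [0, 44, -3]
-      : [0, 47]
+      : [47]
negate : [-47]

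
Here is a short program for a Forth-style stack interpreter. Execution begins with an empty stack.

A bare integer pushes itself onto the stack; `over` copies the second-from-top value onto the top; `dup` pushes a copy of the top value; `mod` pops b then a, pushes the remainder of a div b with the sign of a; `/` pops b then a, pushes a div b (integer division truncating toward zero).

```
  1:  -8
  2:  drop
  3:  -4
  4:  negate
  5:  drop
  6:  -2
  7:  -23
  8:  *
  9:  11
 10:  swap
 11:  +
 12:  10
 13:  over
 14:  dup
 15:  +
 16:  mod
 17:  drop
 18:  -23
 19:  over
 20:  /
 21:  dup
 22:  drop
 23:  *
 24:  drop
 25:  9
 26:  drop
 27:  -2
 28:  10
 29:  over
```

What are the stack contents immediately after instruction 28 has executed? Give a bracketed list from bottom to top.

[-2, 10]

-8     : [-8]
drop   : []
-4     : [-4]
negate : [4]
drop   : []
-2     : [-2]
-23    : [-2, -23]
*      : [46]
11     : [46, 11]
swap   : [11, 46]
+      : [57]
10     : [57, 10]
over   : [57, 10, 57]
dup    : [57, 10, 57, 57]
+      : [57, 10, 114]
mod    : [57, 10]
drop   : [57]
-23    : [57, -23]
over   : [57, -23, 57]
/      : [57, 0]
dup    : [57, 0, 0]
drop   : [57, 0]
*      : [0]
drop   : []
9      : [9]
drop   : []
-2     : [-2]
10     : [-2, 10]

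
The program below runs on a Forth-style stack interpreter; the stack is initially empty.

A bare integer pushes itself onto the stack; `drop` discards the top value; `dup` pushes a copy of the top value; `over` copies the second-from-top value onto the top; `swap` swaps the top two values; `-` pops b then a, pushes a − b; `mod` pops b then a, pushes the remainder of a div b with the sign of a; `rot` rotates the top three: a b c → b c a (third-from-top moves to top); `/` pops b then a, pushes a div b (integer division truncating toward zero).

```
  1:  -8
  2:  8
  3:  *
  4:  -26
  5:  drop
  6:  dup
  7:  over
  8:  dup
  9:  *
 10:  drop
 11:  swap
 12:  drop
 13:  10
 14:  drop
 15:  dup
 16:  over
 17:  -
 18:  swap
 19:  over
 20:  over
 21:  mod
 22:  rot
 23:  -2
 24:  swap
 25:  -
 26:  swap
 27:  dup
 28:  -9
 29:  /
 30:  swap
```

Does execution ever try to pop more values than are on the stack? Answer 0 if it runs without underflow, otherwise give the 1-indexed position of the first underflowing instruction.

-8   : [-8]
8    : [-8, 8]
*    : [-64]
-26  : [-64, -26]
drop : [-64]
dup  : [-64, -64]
over : [-64, -64, -64]
dup  : [-64, -64, -64, -64]
*    : [-64, -64, 4096]
drop : [-64, -64]
swap : [-64, -64]
drop : [-64]
10   : [-64, 10]
drop : [-64]
dup  : [-64, -64]
over : [-64, -64, -64]
-    : [-64, 0]
swap : [0, -64]
over : [0, -64, 0]
over : [0, -64, 0, -64]
mod  : [0, -64, 0]
rot  : [-64, 0, 0]
-2   : [-64, 0, 0, -2]
swap : [-64, 0, -2, 0]
-    : [-64, 0, -2]
swap : [-64, -2, 0]
dup  : [-64, -2, 0, 0]
-9   : [-64, -2, 0, 0, -9]
/    : [-64, -2, 0, 0]
swap : [-64, -2, 0, 0]

0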